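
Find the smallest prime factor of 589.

589 is odd.
Digit sum 22, not divisible by 3.
Ends in 9: not divisible by 5.
7: 589 = 7·84 + 1
11: 589 = 11·53 + 6
13: 589 = 13·45 + 4
17: 589 = 17·34 + 11
19: 589 = 19·31

19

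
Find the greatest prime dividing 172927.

89

172927 = 29 · 5963
5963 = 67 · 89
89 is prime.
So 172927 = 29 · 67 · 89; the largest prime factor is 89.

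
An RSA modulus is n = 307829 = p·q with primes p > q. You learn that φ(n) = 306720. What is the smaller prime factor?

φ(n) = (p−1)(q−1) = n − (p+q) + 1, so p + q = 307829 − 306720 + 1 = 1110.
p and q are the roots of t² − 1110t + 307829 = 0.
Discriminant: 1110² − 4·307829 = 1232100 − 1231316 = 784; √784 = 28.
q = (1110 − 28)/2 = 541, p = (1110 + 28)/2 = 569.
Check: 541 · 569 = 307829.

541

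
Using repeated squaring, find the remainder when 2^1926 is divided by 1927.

1540

2^1 ≡ 2 (mod 1927)
2^2 ≡ 2^2 = 4 ≡ 4 (mod 1927)
2^4 ≡ 4^2 = 16 ≡ 16 (mod 1927)
2^8 ≡ 16^2 = 256 ≡ 256 (mod 1927)
2^16 ≡ 256^2 = 65536 ≡ 18 (mod 1927)
2^32 ≡ 18^2 = 324 ≡ 324 (mod 1927)
2^64 ≡ 324^2 = 104976 ≡ 918 (mod 1927)
2^128 ≡ 918^2 = 842724 ≡ 625 (mod 1927)
2^256 ≡ 625^2 = 390625 ≡ 1371 (mod 1927)
2^512 ≡ 1371^2 = 1879641 ≡ 816 (mod 1927)
2^1024 ≡ 816^2 = 665856 ≡ 1041 (mod 1927)
1926 = 1024 + 512 + 256 + 128 + 4 + 2 in binary powers of 2.
So 2^1926 ≡ 1041 · 816 · 1371 · 625 · 16 · 4 ≡ 1540 (mod 1927).
Since 1540 ≠ 1, base 2 is a Fermat witness: 1927 is composite.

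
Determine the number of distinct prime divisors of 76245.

76245 = 3 · 25415
25415 = 5 · 5083
5083 = 13 · 391
391 = 17 · 23
76245 = 3 · 5 · 13 · 17 · 23, which has 5 distinct prime factors.

5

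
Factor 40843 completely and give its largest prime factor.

79

40843 = 11 · 3713
3713 = 47 · 79
79 is prime.
So 40843 = 11 · 47 · 79; the largest prime factor is 79.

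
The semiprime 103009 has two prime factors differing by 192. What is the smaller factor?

Since p = q + 192, we have 103009 = q(q + 192), so q² + 192q − 103009 = 0.
Discriminant: 192² + 4·103009 = 36864 + 412036 = 448900; √448900 = 670.
q = (−192 + 670)/2 = 239, and p = q + 192 = 431.
Check: 239 · 431 = 103009.

239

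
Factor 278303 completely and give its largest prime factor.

89

278303 = 53 · 5251
5251 = 59 · 89
89 is prime.
So 278303 = 53 · 59 · 89; the largest prime factor is 89.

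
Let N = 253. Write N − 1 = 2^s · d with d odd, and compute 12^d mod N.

100

253 − 1 = 252 = 2^2 · 63, so d = 63.
12^1 ≡ 12 (mod 253)
12^2 ≡ 12^2 = 144 ≡ 144 (mod 253)
12^4 ≡ 144^2 = 20736 ≡ 243 (mod 253)
12^8 ≡ 243^2 = 59049 ≡ 100 (mod 253)
12^16 ≡ 100^2 = 10000 ≡ 133 (mod 253)
12^32 ≡ 133^2 = 17689 ≡ 232 (mod 253)
63 = 32 + 16 + 8 + 4 + 2 + 1 in binary powers of 2.
So 12^63 ≡ 232 · 133 · 100 · 243 · 144 · 12 ≡ 100 (mod 253).
Squaring chain: 100 → 133; never reaches −1, so base 12 is a Miller–Rabin witness that 253 is composite.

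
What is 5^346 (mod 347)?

1

5^1 ≡ 5 (mod 347)
5^2 ≡ 5^2 = 25 ≡ 25 (mod 347)
5^4 ≡ 25^2 = 625 ≡ 278 (mod 347)
5^8 ≡ 278^2 = 77284 ≡ 250 (mod 347)
5^16 ≡ 250^2 = 62500 ≡ 40 (mod 347)
5^32 ≡ 40^2 = 1600 ≡ 212 (mod 347)
5^64 ≡ 212^2 = 44944 ≡ 181 (mod 347)
5^128 ≡ 181^2 = 32761 ≡ 143 (mod 347)
5^256 ≡ 143^2 = 20449 ≡ 323 (mod 347)
346 = 256 + 64 + 16 + 8 + 2 in binary powers of 2.
So 5^346 ≡ 323 · 181 · 40 · 250 · 25 ≡ 1 (mod 347).
Since the result is 1, base 5 gives no evidence that 347 is composite.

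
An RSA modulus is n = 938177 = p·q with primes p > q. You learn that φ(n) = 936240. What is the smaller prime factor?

φ(n) = (p−1)(q−1) = n − (p+q) + 1, so p + q = 938177 − 936240 + 1 = 1938.
p and q are the roots of t² − 1938t + 938177 = 0.
Discriminant: 1938² − 4·938177 = 3755844 − 3752708 = 3136; √3136 = 56.
q = (1938 − 56)/2 = 941, p = (1938 + 56)/2 = 997.
Check: 941 · 997 = 938177.

941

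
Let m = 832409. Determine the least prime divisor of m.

19

832409 is odd.
Digit sum 26, not divisible by 3.
Ends in 9: not divisible by 5.
7: 832409 = 7·118915 + 4
11: 832409 = 11·75673 + 6
13: 832409 = 13·64031 + 6
17: 832409 = 17·48965 + 4
19: 832409 = 19·43811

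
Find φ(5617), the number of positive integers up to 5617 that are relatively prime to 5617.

5440

Factor: 5617 = 41 · 137.
φ(5617) = (41−1) · (137−1) = 40 · 136 = 5440.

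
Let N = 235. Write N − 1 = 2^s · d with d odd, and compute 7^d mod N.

235 − 1 = 234 = 2^1 · 117, so d = 117.
7^1 ≡ 7 (mod 235)
7^2 ≡ 7^2 = 49 ≡ 49 (mod 235)
7^4 ≡ 49^2 = 2401 ≡ 51 (mod 235)
7^8 ≡ 51^2 = 2601 ≡ 16 (mod 235)
7^16 ≡ 16^2 = 256 ≡ 21 (mod 235)
7^32 ≡ 21^2 = 441 ≡ 206 (mod 235)
7^64 ≡ 206^2 = 42436 ≡ 136 (mod 235)
117 = 64 + 32 + 16 + 4 + 1 in binary powers of 2.
So 7^117 ≡ 136 · 206 · 21 · 51 · 7 ≡ 2 (mod 235).
Squaring chain: 2; never reaches −1, so base 7 is a Miller–Rabin witness that 235 is composite.

2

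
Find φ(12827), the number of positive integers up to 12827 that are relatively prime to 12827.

12600

Factor: 12827 = 101 · 127.
φ(12827) = (101−1) · (127−1) = 100 · 126 = 12600.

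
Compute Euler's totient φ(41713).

Factor: 41713 = 7 · 59 · 101.
φ(41713) = (7−1) · (59−1) · (101−1) = 6 · 58 · 100 = 34800.

34800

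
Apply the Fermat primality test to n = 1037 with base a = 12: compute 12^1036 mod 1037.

12^1 ≡ 12 (mod 1037)
12^2 ≡ 12^2 = 144 ≡ 144 (mod 1037)
12^4 ≡ 144^2 = 20736 ≡ 1033 (mod 1037)
12^8 ≡ 1033^2 = 1067089 ≡ 16 (mod 1037)
12^16 ≡ 16^2 = 256 ≡ 256 (mod 1037)
12^32 ≡ 256^2 = 65536 ≡ 205 (mod 1037)
12^64 ≡ 205^2 = 42025 ≡ 545 (mod 1037)
12^128 ≡ 545^2 = 297025 ≡ 443 (mod 1037)
12^256 ≡ 443^2 = 196249 ≡ 256 (mod 1037)
12^512 ≡ 256^2 = 65536 ≡ 205 (mod 1037)
12^1024 ≡ 205^2 = 42025 ≡ 545 (mod 1037)
1036 = 1024 + 8 + 4 in binary powers of 2.
So 12^1036 ≡ 545 · 16 · 1033 ≡ 378 (mod 1037).
Since 378 ≠ 1, base 12 is a Fermat witness: 1037 is composite.

378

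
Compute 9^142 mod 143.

9^1 ≡ 9 (mod 143)
9^2 ≡ 9^2 = 81 ≡ 81 (mod 143)
9^4 ≡ 81^2 = 6561 ≡ 126 (mod 143)
9^8 ≡ 126^2 = 15876 ≡ 3 (mod 143)
9^16 ≡ 3^2 = 9 ≡ 9 (mod 143)
9^32 ≡ 9^2 = 81 ≡ 81 (mod 143)
9^64 ≡ 81^2 = 6561 ≡ 126 (mod 143)
9^128 ≡ 126^2 = 15876 ≡ 3 (mod 143)
142 = 128 + 8 + 4 + 2 in binary powers of 2.
So 9^142 ≡ 3 · 3 · 126 · 81 ≡ 48 (mod 143).
Since 48 ≠ 1, base 9 is a Fermat witness: 143 is composite.

48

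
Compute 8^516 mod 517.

8^1 ≡ 8 (mod 517)
8^2 ≡ 8^2 = 64 ≡ 64 (mod 517)
8^4 ≡ 64^2 = 4096 ≡ 477 (mod 517)
8^8 ≡ 477^2 = 227529 ≡ 49 (mod 517)
8^16 ≡ 49^2 = 2401 ≡ 333 (mod 517)
8^32 ≡ 333^2 = 110889 ≡ 251 (mod 517)
8^64 ≡ 251^2 = 63001 ≡ 444 (mod 517)
8^128 ≡ 444^2 = 197136 ≡ 159 (mod 517)
8^256 ≡ 159^2 = 25281 ≡ 465 (mod 517)
8^512 ≡ 465^2 = 216225 ≡ 119 (mod 517)
516 = 512 + 4 in binary powers of 2.
So 8^516 ≡ 119 · 477 ≡ 410 (mod 517).
Since 410 ≠ 1, base 8 is a Fermat witness: 517 is composite.

410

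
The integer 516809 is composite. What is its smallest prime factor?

29

516809 is odd.
Digit sum 29, not divisible by 3.
Ends in 9: not divisible by 5.
7: 516809 = 7·73829 + 6
11: 516809 = 11·46982 + 7
13: 516809 = 13·39754 + 7
17: 516809 = 17·30400 + 9
19: 516809 = 19·27200 + 9
23: 516809 = 23·22469 + 22
29: 516809 = 29·17821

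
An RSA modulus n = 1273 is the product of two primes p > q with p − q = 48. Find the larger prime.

67

Since p = q + 48, we have 1273 = q(q + 48), so q² + 48q − 1273 = 0.
Discriminant: 48² + 4·1273 = 2304 + 5092 = 7396; √7396 = 86.
q = (−48 + 86)/2 = 19, and p = q + 48 = 67.
Check: 19 · 67 = 1273.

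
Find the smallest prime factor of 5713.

29

5713 is odd.
Digit sum 16, not divisible by 3.
Ends in 3: not divisible by 5.
7: 5713 = 7·816 + 1
11: 5713 = 11·519 + 4
13: 5713 = 13·439 + 6
17: 5713 = 17·336 + 1
19: 5713 = 19·300 + 13
23: 5713 = 23·248 + 9
29: 5713 = 29·197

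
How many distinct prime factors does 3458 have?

4

3458 = 2 · 1729
1729 = 7 · 247
247 = 13 · 19
3458 = 2 · 7 · 13 · 19, which has 4 distinct prime factors.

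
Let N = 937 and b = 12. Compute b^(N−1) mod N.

12^1 ≡ 12 (mod 937)
12^2 ≡ 12^2 = 144 ≡ 144 (mod 937)
12^4 ≡ 144^2 = 20736 ≡ 122 (mod 937)
12^8 ≡ 122^2 = 14884 ≡ 829 (mod 937)
12^16 ≡ 829^2 = 687241 ≡ 420 (mod 937)
12^32 ≡ 420^2 = 176400 ≡ 244 (mod 937)
12^64 ≡ 244^2 = 59536 ≡ 505 (mod 937)
12^128 ≡ 505^2 = 255025 ≡ 161 (mod 937)
12^256 ≡ 161^2 = 25921 ≡ 622 (mod 937)
12^512 ≡ 622^2 = 386884 ≡ 840 (mod 937)
936 = 512 + 256 + 128 + 32 + 8 in binary powers of 2.
So 12^936 ≡ 840 · 622 · 161 · 244 · 829 ≡ 1 (mod 937).
Since the result is 1, base 12 gives no evidence that 937 is composite.

1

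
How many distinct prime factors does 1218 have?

4

1218 = 2 · 609
609 = 3 · 203
203 = 7 · 29
1218 = 2 · 3 · 7 · 29, which has 4 distinct prime factors.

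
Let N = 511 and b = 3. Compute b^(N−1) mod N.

218

3^1 ≡ 3 (mod 511)
3^2 ≡ 3^2 = 9 ≡ 9 (mod 511)
3^4 ≡ 9^2 = 81 ≡ 81 (mod 511)
3^8 ≡ 81^2 = 6561 ≡ 429 (mod 511)
3^16 ≡ 429^2 = 184041 ≡ 81 (mod 511)
3^32 ≡ 81^2 = 6561 ≡ 429 (mod 511)
3^64 ≡ 429^2 = 184041 ≡ 81 (mod 511)
3^128 ≡ 81^2 = 6561 ≡ 429 (mod 511)
3^256 ≡ 429^2 = 184041 ≡ 81 (mod 511)
510 = 256 + 128 + 64 + 32 + 16 + 8 + 4 + 2 in binary powers of 2.
So 3^510 ≡ 81 · 429 · 81 · 429 · 81 · 429 · 81 · 9 ≡ 218 (mod 511).
Since 218 ≠ 1, base 3 is a Fermat witness: 511 is composite.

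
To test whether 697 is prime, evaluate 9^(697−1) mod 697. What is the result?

1

9^1 ≡ 9 (mod 697)
9^2 ≡ 9^2 = 81 ≡ 81 (mod 697)
9^4 ≡ 81^2 = 6561 ≡ 288 (mod 697)
9^8 ≡ 288^2 = 82944 ≡ 1 (mod 697)
9^16 ≡ 1^2 = 1 ≡ 1 (mod 697)
9^32 ≡ 1^2 = 1 ≡ 1 (mod 697)
9^64 ≡ 1^2 = 1 ≡ 1 (mod 697)
9^128 ≡ 1^2 = 1 ≡ 1 (mod 697)
9^256 ≡ 1^2 = 1 ≡ 1 (mod 697)
9^512 ≡ 1^2 = 1 ≡ 1 (mod 697)
696 = 512 + 128 + 32 + 16 + 8 in binary powers of 2.
So 9^696 ≡ 1 · 1 · 1 · 1 · 1 ≡ 1 (mod 697).
Since the result is 1, base 9 gives no evidence that 697 is composite.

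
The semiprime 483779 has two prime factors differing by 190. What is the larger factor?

Since p = q + 190, we have 483779 = q(q + 190), so q² + 190q − 483779 = 0.
Discriminant: 190² + 4·483779 = 36100 + 1935116 = 1971216; √1971216 = 1404.
q = (−190 + 1404)/2 = 607, and p = q + 190 = 797.
Check: 607 · 797 = 483779.

797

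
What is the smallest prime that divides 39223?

61

39223 is odd.
Digit sum 19, not divisible by 3.
Ends in 3: not divisible by 5.
7: 39223 = 7·5603 + 2
11: 39223 = 11·3565 + 8
13: 39223 = 13·3017 + 2
17: 39223 = 17·2307 + 4
19: 39223 = 19·2064 + 7
23: 39223 = 23·1705 + 8
29: 39223 = 29·1352 + 15
31: 39223 = 31·1265 + 8
37: 39223 = 37·1060 + 3
41: 39223 = 41·956 + 27
43: 39223 = 43·912 + 7
47: 39223 = 47·834 + 25
53: 39223 = 53·740 + 3
59: 39223 = 59·664 + 47
61: 39223 = 61·643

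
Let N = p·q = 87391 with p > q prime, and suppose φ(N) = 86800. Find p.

φ(n) = (p−1)(q−1) = n − (p+q) + 1, so p + q = 87391 − 86800 + 1 = 592.
p and q are the roots of t² − 592t + 87391 = 0.
Discriminant: 592² − 4·87391 = 350464 − 349564 = 900; √900 = 30.
q = (592 − 30)/2 = 281, p = (592 + 30)/2 = 311.
Check: 281 · 311 = 87391.

311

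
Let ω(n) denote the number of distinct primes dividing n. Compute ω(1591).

1591 = 37 · 43
1591 = 37 · 43, which has 2 distinct prime factors.

2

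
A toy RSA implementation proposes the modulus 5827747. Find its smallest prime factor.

5827747 is odd.
Digit sum 40, not divisible by 3.
Ends in 7: not divisible by 5.
7: 5827747 = 7·832535 + 2
11: 5827747 = 11·529795 + 2
13: 5827747 = 13·448288 + 3
17: 5827747 = 17·342808 + 11
19: 5827747 = 19·306723 + 10
23: 5827747 = 23·253380 + 7
29: 5827747 = 29·200956 + 23
31: 5827747 = 31·187991 + 26
37: 5827747 = 37·157506 + 25
41: 5827747 = 41·142140 + 7
43: 5827747 = 43·135529

43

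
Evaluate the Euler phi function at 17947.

Factor: 17947 = 131 · 137.
φ(17947) = (131−1) · (137−1) = 130 · 136 = 17680.

17680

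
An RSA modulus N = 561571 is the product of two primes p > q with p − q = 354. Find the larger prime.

Since p = q + 354, we have 561571 = q(q + 354), so q² + 354q − 561571 = 0.
Discriminant: 354² + 4·561571 = 125316 + 2246284 = 2371600; √2371600 = 1540.
q = (−354 + 1540)/2 = 593, and p = q + 354 = 947.
Check: 593 · 947 = 561571.

947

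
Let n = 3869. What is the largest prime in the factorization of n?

73

3869 = 53 · 73
73 is prime.
So 3869 = 53 · 73; the largest prime factor is 73.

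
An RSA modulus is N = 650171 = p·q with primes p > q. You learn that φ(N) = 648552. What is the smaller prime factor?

733

φ(n) = (p−1)(q−1) = n − (p+q) + 1, so p + q = 650171 − 648552 + 1 = 1620.
p and q are the roots of t² − 1620t + 650171 = 0.
Discriminant: 1620² − 4·650171 = 2624400 − 2600684 = 23716; √23716 = 154.
q = (1620 − 154)/2 = 733, p = (1620 + 154)/2 = 887.
Check: 733 · 887 = 650171.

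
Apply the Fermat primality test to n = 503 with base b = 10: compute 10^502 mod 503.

1

10^1 ≡ 10 (mod 503)
10^2 ≡ 10^2 = 100 ≡ 100 (mod 503)
10^4 ≡ 100^2 = 10000 ≡ 443 (mod 503)
10^8 ≡ 443^2 = 196249 ≡ 79 (mod 503)
10^16 ≡ 79^2 = 6241 ≡ 205 (mod 503)
10^32 ≡ 205^2 = 42025 ≡ 276 (mod 503)
10^64 ≡ 276^2 = 76176 ≡ 223 (mod 503)
10^128 ≡ 223^2 = 49729 ≡ 435 (mod 503)
10^256 ≡ 435^2 = 189225 ≡ 97 (mod 503)
502 = 256 + 128 + 64 + 32 + 16 + 4 + 2 in binary powers of 2.
So 10^502 ≡ 97 · 435 · 223 · 276 · 205 · 443 · 100 ≡ 1 (mod 503).
Since the result is 1, base 10 gives no evidence that 503 is composite.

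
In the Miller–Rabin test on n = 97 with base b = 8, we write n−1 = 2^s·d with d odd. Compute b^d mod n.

27

97 − 1 = 96 = 2^5 · 3, so d = 3.
8^1 ≡ 8 (mod 97)
8^2 ≡ 8^2 = 64 ≡ 64 (mod 97)
3 = 2 + 1 in binary powers of 2.
So 8^3 ≡ 64 · 8 ≡ 27 (mod 97).
Squaring chain: 27 → 50 → 75 → 96 → 1; reaches −1, so base 8 does not prove 97 composite.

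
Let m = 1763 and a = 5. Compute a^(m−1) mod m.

1665

5^1 ≡ 5 (mod 1763)
5^2 ≡ 5^2 = 25 ≡ 25 (mod 1763)
5^4 ≡ 25^2 = 625 ≡ 625 (mod 1763)
5^8 ≡ 625^2 = 390625 ≡ 1002 (mod 1763)
5^16 ≡ 1002^2 = 1004004 ≡ 857 (mod 1763)
5^32 ≡ 857^2 = 734449 ≡ 1041 (mod 1763)
5^64 ≡ 1041^2 = 1083681 ≡ 1199 (mod 1763)
5^128 ≡ 1199^2 = 1437601 ≡ 756 (mod 1763)
5^256 ≡ 756^2 = 571536 ≡ 324 (mod 1763)
5^512 ≡ 324^2 = 104976 ≡ 959 (mod 1763)
5^1024 ≡ 959^2 = 919681 ≡ 1158 (mod 1763)
1762 = 1024 + 512 + 128 + 64 + 32 + 2 in binary powers of 2.
So 5^1762 ≡ 1158 · 959 · 756 · 1199 · 1041 · 25 ≡ 1665 (mod 1763).
Since 1665 ≠ 1, base 5 is a Fermat witness: 1763 is composite.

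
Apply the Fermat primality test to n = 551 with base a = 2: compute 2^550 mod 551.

245

2^1 ≡ 2 (mod 551)
2^2 ≡ 2^2 = 4 ≡ 4 (mod 551)
2^4 ≡ 4^2 = 16 ≡ 16 (mod 551)
2^8 ≡ 16^2 = 256 ≡ 256 (mod 551)
2^16 ≡ 256^2 = 65536 ≡ 518 (mod 551)
2^32 ≡ 518^2 = 268324 ≡ 538 (mod 551)
2^64 ≡ 538^2 = 289444 ≡ 169 (mod 551)
2^128 ≡ 169^2 = 28561 ≡ 460 (mod 551)
2^256 ≡ 460^2 = 211600 ≡ 16 (mod 551)
2^512 ≡ 16^2 = 256 ≡ 256 (mod 551)
550 = 512 + 32 + 4 + 2 in binary powers of 2.
So 2^550 ≡ 256 · 538 · 16 · 4 ≡ 245 (mod 551).
Since 245 ≠ 1, base 2 is a Fermat witness: 551 is composite.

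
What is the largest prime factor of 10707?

10707 = 3 · 3569
3569 = 43 · 83
83 is prime.
So 10707 = 3 · 43 · 83; the largest prime factor is 83.

83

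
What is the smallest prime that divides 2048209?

37

2048209 is odd.
Digit sum 25, not divisible by 3.
Ends in 9: not divisible by 5.
7: 2048209 = 7·292601 + 2
11: 2048209 = 11·186200 + 9
13: 2048209 = 13·157554 + 7
17: 2048209 = 17·120482 + 15
19: 2048209 = 19·107800 + 9
23: 2048209 = 23·89052 + 13
29: 2048209 = 29·70627 + 26
31: 2048209 = 31·66071 + 8
37: 2048209 = 37·55357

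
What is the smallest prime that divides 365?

365 is odd.
Digit sum 14, not divisible by 3.
Ends in 5: divisible by 5.

5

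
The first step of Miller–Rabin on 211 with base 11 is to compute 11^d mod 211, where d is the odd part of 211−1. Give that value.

1

211 − 1 = 210 = 2^1 · 105, so d = 105.
11^1 ≡ 11 (mod 211)
11^2 ≡ 11^2 = 121 ≡ 121 (mod 211)
11^4 ≡ 121^2 = 14641 ≡ 82 (mod 211)
11^8 ≡ 82^2 = 6724 ≡ 183 (mod 211)
11^16 ≡ 183^2 = 33489 ≡ 151 (mod 211)
11^32 ≡ 151^2 = 22801 ≡ 13 (mod 211)
11^64 ≡ 13^2 = 169 ≡ 169 (mod 211)
105 = 64 + 32 + 8 + 1 in binary powers of 2.
So 11^105 ≡ 169 · 13 · 183 · 11 ≡ 1 (mod 211).
Since 11^d ≡ 1 (mod 211), base 11 does not prove 211 composite.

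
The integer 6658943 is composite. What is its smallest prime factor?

61

6658943 is odd.
Digit sum 41, not divisible by 3.
Ends in 3: not divisible by 5.
7: 6658943 = 7·951277 + 4
11: 6658943 = 11·605358 + 5
13: 6658943 = 13·512226 + 5
17: 6658943 = 17·391702 + 9
19: 6658943 = 19·350470 + 13
23: 6658943 = 23·289519 + 6
29: 6658943 = 29·229618 + 21
31: 6658943 = 31·214804 + 19
37: 6658943 = 37·179971 + 16
41: 6658943 = 41·162413 + 10
43: 6658943 = 43·154859 + 6
47: 6658943 = 47·141679 + 30
53: 6658943 = 53·125640 + 23
59: 6658943 = 59·112863 + 26
61: 6658943 = 61·109163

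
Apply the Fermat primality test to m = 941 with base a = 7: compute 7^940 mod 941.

7^1 ≡ 7 (mod 941)
7^2 ≡ 7^2 = 49 ≡ 49 (mod 941)
7^4 ≡ 49^2 = 2401 ≡ 519 (mod 941)
7^8 ≡ 519^2 = 269361 ≡ 235 (mod 941)
7^16 ≡ 235^2 = 55225 ≡ 647 (mod 941)
7^32 ≡ 647^2 = 418609 ≡ 805 (mod 941)
7^64 ≡ 805^2 = 648025 ≡ 617 (mod 941)
7^128 ≡ 617^2 = 380689 ≡ 525 (mod 941)
7^256 ≡ 525^2 = 275625 ≡ 853 (mod 941)
7^512 ≡ 853^2 = 727609 ≡ 216 (mod 941)
940 = 512 + 256 + 128 + 32 + 8 + 4 in binary powers of 2.
So 7^940 ≡ 216 · 853 · 525 · 805 · 235 · 519 ≡ 1 (mod 941).
Since the result is 1, base 7 gives no evidence that 941 is composite.

1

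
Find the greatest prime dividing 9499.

59

9499 = 7 · 1357
1357 = 23 · 59
59 is prime.
So 9499 = 7 · 23 · 59; the largest prime factor is 59.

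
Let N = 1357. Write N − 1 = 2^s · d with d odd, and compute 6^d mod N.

1212

1357 − 1 = 1356 = 2^2 · 339, so d = 339.
6^1 ≡ 6 (mod 1357)
6^2 ≡ 6^2 = 36 ≡ 36 (mod 1357)
6^4 ≡ 36^2 = 1296 ≡ 1296 (mod 1357)
6^8 ≡ 1296^2 = 1679616 ≡ 1007 (mod 1357)
6^16 ≡ 1007^2 = 1014049 ≡ 370 (mod 1357)
6^32 ≡ 370^2 = 136900 ≡ 1200 (mod 1357)
6^64 ≡ 1200^2 = 1440000 ≡ 223 (mod 1357)
6^128 ≡ 223^2 = 49729 ≡ 877 (mod 1357)
6^256 ≡ 877^2 = 769129 ≡ 1067 (mod 1357)
339 = 256 + 64 + 16 + 2 + 1 in binary powers of 2.
So 6^339 ≡ 1067 · 223 · 370 · 36 · 6 ≡ 1212 (mod 1357).
Squaring chain: 1212 → 670; never reaches −1, so base 6 is a Miller–Rabin witness that 1357 is composite.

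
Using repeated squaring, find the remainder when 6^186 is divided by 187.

6^1 ≡ 6 (mod 187)
6^2 ≡ 6^2 = 36 ≡ 36 (mod 187)
6^4 ≡ 36^2 = 1296 ≡ 174 (mod 187)
6^8 ≡ 174^2 = 30276 ≡ 169 (mod 187)
6^16 ≡ 169^2 = 28561 ≡ 137 (mod 187)
6^32 ≡ 137^2 = 18769 ≡ 69 (mod 187)
6^64 ≡ 69^2 = 4761 ≡ 86 (mod 187)
6^128 ≡ 86^2 = 7396 ≡ 103 (mod 187)
186 = 128 + 32 + 16 + 8 + 2 in binary powers of 2.
So 6^186 ≡ 103 · 69 · 137 · 169 · 36 ≡ 49 (mod 187).
Since 49 ≠ 1, base 6 is a Fermat witness: 187 is composite.

49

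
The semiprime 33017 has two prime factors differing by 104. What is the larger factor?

Since p = q + 104, we have 33017 = q(q + 104), so q² + 104q − 33017 = 0.
Discriminant: 104² + 4·33017 = 10816 + 132068 = 142884; √142884 = 378.
q = (−104 + 378)/2 = 137, and p = q + 104 = 241.
Check: 137 · 241 = 33017.

241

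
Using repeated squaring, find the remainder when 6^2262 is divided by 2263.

6^1 ≡ 6 (mod 2263)
6^2 ≡ 6^2 = 36 ≡ 36 (mod 2263)
6^4 ≡ 36^2 = 1296 ≡ 1296 (mod 2263)
6^8 ≡ 1296^2 = 1679616 ≡ 470 (mod 2263)
6^16 ≡ 470^2 = 220900 ≡ 1389 (mod 2263)
6^32 ≡ 1389^2 = 1929321 ≡ 1245 (mod 2263)
6^64 ≡ 1245^2 = 1550025 ≡ 2133 (mod 2263)
6^128 ≡ 2133^2 = 4549689 ≡ 1059 (mod 2263)
6^256 ≡ 1059^2 = 1121481 ≡ 1296 (mod 2263)
6^512 ≡ 1296^2 = 1679616 ≡ 470 (mod 2263)
6^1024 ≡ 470^2 = 220900 ≡ 1389 (mod 2263)
6^2048 ≡ 1389^2 = 1929321 ≡ 1245 (mod 2263)
2262 = 2048 + 128 + 64 + 16 + 4 + 2 in binary powers of 2.
So 6^2262 ≡ 1245 · 1059 · 2133 · 1389 · 1296 · 36 ≡ 2109 (mod 2263).
Since 2109 ≠ 1, base 6 is a Fermat witness: 2263 is composite.

2109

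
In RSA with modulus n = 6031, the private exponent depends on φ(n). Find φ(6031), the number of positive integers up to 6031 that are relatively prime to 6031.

5832

Factor: 6031 = 37 · 163.
φ(6031) = (37−1) · (163−1) = 36 · 162 = 5832.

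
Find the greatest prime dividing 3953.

67

3953 = 59 · 67
67 is prime.
So 3953 = 59 · 67; the largest prime factor is 67.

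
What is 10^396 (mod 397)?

10^1 ≡ 10 (mod 397)
10^2 ≡ 10^2 = 100 ≡ 100 (mod 397)
10^4 ≡ 100^2 = 10000 ≡ 75 (mod 397)
10^8 ≡ 75^2 = 5625 ≡ 67 (mod 397)
10^16 ≡ 67^2 = 4489 ≡ 122 (mod 397)
10^32 ≡ 122^2 = 14884 ≡ 195 (mod 397)
10^64 ≡ 195^2 = 38025 ≡ 310 (mod 397)
10^128 ≡ 310^2 = 96100 ≡ 26 (mod 397)
10^256 ≡ 26^2 = 676 ≡ 279 (mod 397)
396 = 256 + 128 + 8 + 4 in binary powers of 2.
So 10^396 ≡ 279 · 26 · 67 · 75 ≡ 1 (mod 397).
Since the result is 1, base 10 gives no evidence that 397 is composite.

1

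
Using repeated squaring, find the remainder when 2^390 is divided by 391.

285

2^1 ≡ 2 (mod 391)
2^2 ≡ 2^2 = 4 ≡ 4 (mod 391)
2^4 ≡ 4^2 = 16 ≡ 16 (mod 391)
2^8 ≡ 16^2 = 256 ≡ 256 (mod 391)
2^16 ≡ 256^2 = 65536 ≡ 239 (mod 391)
2^32 ≡ 239^2 = 57121 ≡ 35 (mod 391)
2^64 ≡ 35^2 = 1225 ≡ 52 (mod 391)
2^128 ≡ 52^2 = 2704 ≡ 358 (mod 391)
2^256 ≡ 358^2 = 128164 ≡ 307 (mod 391)
390 = 256 + 128 + 4 + 2 in binary powers of 2.
So 2^390 ≡ 307 · 358 · 16 · 4 ≡ 285 (mod 391).
Since 285 ≠ 1, base 2 is a Fermat witness: 391 is composite.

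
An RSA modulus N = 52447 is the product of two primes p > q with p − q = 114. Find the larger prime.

Since p = q + 114, we have 52447 = q(q + 114), so q² + 114q − 52447 = 0.
Discriminant: 114² + 4·52447 = 12996 + 209788 = 222784; √222784 = 472.
q = (−114 + 472)/2 = 179, and p = q + 114 = 293.
Check: 179 · 293 = 52447.

293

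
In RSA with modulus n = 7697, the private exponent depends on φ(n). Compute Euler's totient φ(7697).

Factor: 7697 = 43 · 179.
φ(7697) = (43−1) · (179−1) = 42 · 178 = 7476.

7476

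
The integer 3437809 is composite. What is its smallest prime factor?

41

3437809 is odd.
Digit sum 34, not divisible by 3.
Ends in 9: not divisible by 5.
7: 3437809 = 7·491115 + 4
11: 3437809 = 11·312528 + 1
13: 3437809 = 13·264446 + 11
17: 3437809 = 17·202224 + 1
19: 3437809 = 19·180937 + 6
23: 3437809 = 23·149469 + 22
29: 3437809 = 29·118545 + 4
31: 3437809 = 31·110897 + 2
37: 3437809 = 37·92913 + 28
41: 3437809 = 41·83849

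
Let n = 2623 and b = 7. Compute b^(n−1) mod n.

7^1 ≡ 7 (mod 2623)
7^2 ≡ 7^2 = 49 ≡ 49 (mod 2623)
7^4 ≡ 49^2 = 2401 ≡ 2401 (mod 2623)
7^8 ≡ 2401^2 = 5764801 ≡ 2070 (mod 2623)
7^16 ≡ 2070^2 = 4284900 ≡ 1541 (mod 2623)
7^32 ≡ 1541^2 = 2374681 ≡ 866 (mod 2623)
7^64 ≡ 866^2 = 749956 ≡ 2401 (mod 2623)
7^128 ≡ 2401^2 = 5764801 ≡ 2070 (mod 2623)
7^256 ≡ 2070^2 = 4284900 ≡ 1541 (mod 2623)
7^512 ≡ 1541^2 = 2374681 ≡ 866 (mod 2623)
7^1024 ≡ 866^2 = 749956 ≡ 2401 (mod 2623)
7^2048 ≡ 2401^2 = 5764801 ≡ 2070 (mod 2623)
2622 = 2048 + 512 + 32 + 16 + 8 + 4 + 2 in binary powers of 2.
So 7^2622 ≡ 2070 · 866 · 866 · 1541 · 2070 · 2401 · 49 ≡ 1979 (mod 2623).
Since 1979 ≠ 1, base 7 is a Fermat witness: 2623 is composite.

1979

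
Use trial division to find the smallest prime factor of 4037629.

4037629 is odd.
Digit sum 31, not divisible by 3.
Ends in 9: not divisible by 5.
7: 4037629 = 7·576804 + 1
11: 4037629 = 11·367057 + 2
13: 4037629 = 13·310586 + 11
17: 4037629 = 17·237507 + 10
19: 4037629 = 19·212506 + 15
23: 4037629 = 23·175549 + 2
29: 4037629 = 29·139228 + 17
31: 4037629 = 31·130246 + 3
37: 4037629 = 37·109125 + 4
41: 4037629 = 41·98478 + 31
43: 4037629 = 43·93898 + 15
47: 4037629 = 47·85907

47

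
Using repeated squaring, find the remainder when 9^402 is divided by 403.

9^1 ≡ 9 (mod 403)
9^2 ≡ 9^2 = 81 ≡ 81 (mod 403)
9^4 ≡ 81^2 = 6561 ≡ 113 (mod 403)
9^8 ≡ 113^2 = 12769 ≡ 276 (mod 403)
9^16 ≡ 276^2 = 76176 ≡ 9 (mod 403)
9^32 ≡ 9^2 = 81 ≡ 81 (mod 403)
9^64 ≡ 81^2 = 6561 ≡ 113 (mod 403)
9^128 ≡ 113^2 = 12769 ≡ 276 (mod 403)
9^256 ≡ 276^2 = 76176 ≡ 9 (mod 403)
402 = 256 + 128 + 16 + 2 in binary powers of 2.
So 9^402 ≡ 9 · 276 · 9 · 81 ≡ 157 (mod 403).
Since 157 ≠ 1, base 9 is a Fermat witness: 403 is composite.

157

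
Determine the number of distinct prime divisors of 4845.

4845 = 3 · 1615
1615 = 5 · 323
323 = 17 · 19
4845 = 3 · 5 · 17 · 19, which has 4 distinct prime factors.

4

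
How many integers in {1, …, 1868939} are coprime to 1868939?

Factor: 1868939 = 53 · 179 · 197.
φ(1868939) = (53−1) · (179−1) · (197−1) = 52 · 178 · 196 = 1814176.

1814176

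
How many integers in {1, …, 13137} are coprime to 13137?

8400

Factor: 13137 = 3 · 29 · 151.
φ(13137) = (3−1) · (29−1) · (151−1) = 2 · 28 · 150 = 8400.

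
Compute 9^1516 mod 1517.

9^1 ≡ 9 (mod 1517)
9^2 ≡ 9^2 = 81 ≡ 81 (mod 1517)
9^4 ≡ 81^2 = 6561 ≡ 493 (mod 1517)
9^8 ≡ 493^2 = 243049 ≡ 329 (mod 1517)
9^16 ≡ 329^2 = 108241 ≡ 534 (mod 1517)
9^32 ≡ 534^2 = 285156 ≡ 1477 (mod 1517)
9^64 ≡ 1477^2 = 2181529 ≡ 83 (mod 1517)
9^128 ≡ 83^2 = 6889 ≡ 821 (mod 1517)
9^256 ≡ 821^2 = 674041 ≡ 493 (mod 1517)
9^512 ≡ 493^2 = 243049 ≡ 329 (mod 1517)
9^1024 ≡ 329^2 = 108241 ≡ 534 (mod 1517)
1516 = 1024 + 256 + 128 + 64 + 32 + 8 + 4 in binary powers of 2.
So 9^1516 ≡ 534 · 493 · 821 · 83 · 1477 · 329 · 493 ≡ 493 (mod 1517).
Since 493 ≠ 1, base 9 is a Fermat witness: 1517 is composite.

493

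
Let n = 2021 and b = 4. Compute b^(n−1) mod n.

385

4^1 ≡ 4 (mod 2021)
4^2 ≡ 4^2 = 16 ≡ 16 (mod 2021)
4^4 ≡ 16^2 = 256 ≡ 256 (mod 2021)
4^8 ≡ 256^2 = 65536 ≡ 864 (mod 2021)
4^16 ≡ 864^2 = 746496 ≡ 747 (mod 2021)
4^32 ≡ 747^2 = 558009 ≡ 213 (mod 2021)
4^64 ≡ 213^2 = 45369 ≡ 907 (mod 2021)
4^128 ≡ 907^2 = 822649 ≡ 102 (mod 2021)
4^256 ≡ 102^2 = 10404 ≡ 299 (mod 2021)
4^512 ≡ 299^2 = 89401 ≡ 477 (mod 2021)
4^1024 ≡ 477^2 = 227529 ≡ 1177 (mod 2021)
2020 = 1024 + 512 + 256 + 128 + 64 + 32 + 4 in binary powers of 2.
So 4^2020 ≡ 1177 · 477 · 299 · 102 · 907 · 213 · 256 ≡ 385 (mod 2021).
Since 385 ≠ 1, base 4 is a Fermat witness: 2021 is composite.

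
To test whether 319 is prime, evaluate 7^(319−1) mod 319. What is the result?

7^1 ≡ 7 (mod 319)
7^2 ≡ 7^2 = 49 ≡ 49 (mod 319)
7^4 ≡ 49^2 = 2401 ≡ 168 (mod 319)
7^8 ≡ 168^2 = 28224 ≡ 152 (mod 319)
7^16 ≡ 152^2 = 23104 ≡ 136 (mod 319)
7^32 ≡ 136^2 = 18496 ≡ 313 (mod 319)
7^64 ≡ 313^2 = 97969 ≡ 36 (mod 319)
7^128 ≡ 36^2 = 1296 ≡ 20 (mod 319)
7^256 ≡ 20^2 = 400 ≡ 81 (mod 319)
318 = 256 + 32 + 16 + 8 + 4 + 2 in binary powers of 2.
So 7^318 ≡ 81 · 313 · 136 · 152 · 168 · 49 ≡ 53 (mod 319).
Since 53 ≠ 1, base 7 is a Fermat witness: 319 is composite.

53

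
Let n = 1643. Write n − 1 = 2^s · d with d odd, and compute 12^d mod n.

610

1643 − 1 = 1642 = 2^1 · 821, so d = 821.
12^1 ≡ 12 (mod 1643)
12^2 ≡ 12^2 = 144 ≡ 144 (mod 1643)
12^4 ≡ 144^2 = 20736 ≡ 1020 (mod 1643)
12^8 ≡ 1020^2 = 1040400 ≡ 381 (mod 1643)
12^16 ≡ 381^2 = 145161 ≡ 577 (mod 1643)
12^32 ≡ 577^2 = 332929 ≡ 1043 (mod 1643)
12^64 ≡ 1043^2 = 1087849 ≡ 183 (mod 1643)
12^128 ≡ 183^2 = 33489 ≡ 629 (mod 1643)
12^256 ≡ 629^2 = 395641 ≡ 1321 (mod 1643)
12^512 ≡ 1321^2 = 1745041 ≡ 175 (mod 1643)
821 = 512 + 256 + 32 + 16 + 4 + 1 in binary powers of 2.
So 12^821 ≡ 175 · 1321 · 1043 · 577 · 1020 · 12 ≡ 610 (mod 1643).
Squaring chain: 610; never reaches −1, so base 12 is a Miller–Rabin witness that 1643 is composite.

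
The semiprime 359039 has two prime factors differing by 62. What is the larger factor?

631

Since p = q + 62, we have 359039 = q(q + 62), so q² + 62q − 359039 = 0.
Discriminant: 62² + 4·359039 = 3844 + 1436156 = 1440000; √1440000 = 1200.
q = (−62 + 1200)/2 = 569, and p = q + 62 = 631.
Check: 569 · 631 = 359039.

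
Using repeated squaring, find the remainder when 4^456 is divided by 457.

1

4^1 ≡ 4 (mod 457)
4^2 ≡ 4^2 = 16 ≡ 16 (mod 457)
4^4 ≡ 16^2 = 256 ≡ 256 (mod 457)
4^8 ≡ 256^2 = 65536 ≡ 185 (mod 457)
4^16 ≡ 185^2 = 34225 ≡ 407 (mod 457)
4^32 ≡ 407^2 = 165649 ≡ 215 (mod 457)
4^64 ≡ 215^2 = 46225 ≡ 68 (mod 457)
4^128 ≡ 68^2 = 4624 ≡ 54 (mod 457)
4^256 ≡ 54^2 = 2916 ≡ 174 (mod 457)
456 = 256 + 128 + 64 + 8 in binary powers of 2.
So 4^456 ≡ 174 · 54 · 68 · 185 ≡ 1 (mod 457).
Since the result is 1, base 4 gives no evidence that 457 is composite.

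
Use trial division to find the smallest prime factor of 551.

19

551 is odd.
Digit sum 11, not divisible by 3.
Ends in 1: not divisible by 5.
7: 551 = 7·78 + 5
11: 551 = 11·50 + 1
13: 551 = 13·42 + 5
17: 551 = 17·32 + 7
19: 551 = 19·29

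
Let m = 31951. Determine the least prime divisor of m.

31951 is odd.
Digit sum 19, not divisible by 3.
Ends in 1: not divisible by 5.
7: 31951 = 7·4564 + 3
11: 31951 = 11·2904 + 7
13: 31951 = 13·2457 + 10
17: 31951 = 17·1879 + 8
19: 31951 = 19·1681 + 12
23: 31951 = 23·1389 + 4
29: 31951 = 29·1101 + 22
31: 31951 = 31·1030 + 21
37: 31951 = 37·863 + 20
41: 31951 = 41·779 + 12
43: 31951 = 43·743 + 2
47: 31951 = 47·679 + 38
53: 31951 = 53·602 + 45
59: 31951 = 59·541 + 32
61: 31951 = 61·523 + 48
67: 31951 = 67·476 + 59
71: 31951 = 71·450 + 1
73: 31951 = 73·437 + 50
79: 31951 = 79·404 + 35
83: 31951 = 83·384 + 79
89: 31951 = 89·359

89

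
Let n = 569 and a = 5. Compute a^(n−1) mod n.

5^1 ≡ 5 (mod 569)
5^2 ≡ 5^2 = 25 ≡ 25 (mod 569)
5^4 ≡ 25^2 = 625 ≡ 56 (mod 569)
5^8 ≡ 56^2 = 3136 ≡ 291 (mod 569)
5^16 ≡ 291^2 = 84681 ≡ 469 (mod 569)
5^32 ≡ 469^2 = 219961 ≡ 327 (mod 569)
5^64 ≡ 327^2 = 106929 ≡ 526 (mod 569)
5^128 ≡ 526^2 = 276676 ≡ 142 (mod 569)
5^256 ≡ 142^2 = 20164 ≡ 249 (mod 569)
5^512 ≡ 249^2 = 62001 ≡ 549 (mod 569)
568 = 512 + 32 + 16 + 8 in binary powers of 2.
So 5^568 ≡ 549 · 327 · 469 · 291 ≡ 1 (mod 569).
Since the result is 1, base 5 gives no evidence that 569 is composite.

1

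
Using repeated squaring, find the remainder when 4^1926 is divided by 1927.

4^1 ≡ 4 (mod 1927)
4^2 ≡ 4^2 = 16 ≡ 16 (mod 1927)
4^4 ≡ 16^2 = 256 ≡ 256 (mod 1927)
4^8 ≡ 256^2 = 65536 ≡ 18 (mod 1927)
4^16 ≡ 18^2 = 324 ≡ 324 (mod 1927)
4^32 ≡ 324^2 = 104976 ≡ 918 (mod 1927)
4^64 ≡ 918^2 = 842724 ≡ 625 (mod 1927)
4^128 ≡ 625^2 = 390625 ≡ 1371 (mod 1927)
4^256 ≡ 1371^2 = 1879641 ≡ 816 (mod 1927)
4^512 ≡ 816^2 = 665856 ≡ 1041 (mod 1927)
4^1024 ≡ 1041^2 = 1083681 ≡ 707 (mod 1927)
1926 = 1024 + 512 + 256 + 128 + 4 + 2 in binary powers of 2.
So 4^1926 ≡ 707 · 1041 · 816 · 1371 · 256 · 16 ≡ 1390 (mod 1927).
Since 1390 ≠ 1, base 4 is a Fermat witness: 1927 is composite.

1390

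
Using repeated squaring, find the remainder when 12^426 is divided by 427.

400

12^1 ≡ 12 (mod 427)
12^2 ≡ 12^2 = 144 ≡ 144 (mod 427)
12^4 ≡ 144^2 = 20736 ≡ 240 (mod 427)
12^8 ≡ 240^2 = 57600 ≡ 382 (mod 427)
12^16 ≡ 382^2 = 145924 ≡ 317 (mod 427)
12^32 ≡ 317^2 = 100489 ≡ 144 (mod 427)
12^64 ≡ 144^2 = 20736 ≡ 240 (mod 427)
12^128 ≡ 240^2 = 57600 ≡ 382 (mod 427)
12^256 ≡ 382^2 = 145924 ≡ 317 (mod 427)
426 = 256 + 128 + 32 + 8 + 2 in binary powers of 2.
So 12^426 ≡ 317 · 382 · 144 · 382 · 144 ≡ 400 (mod 427).
Since 400 ≠ 1, base 12 is a Fermat witness: 427 is composite.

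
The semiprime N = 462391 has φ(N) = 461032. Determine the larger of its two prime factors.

φ(n) = (p−1)(q−1) = n − (p+q) + 1, so p + q = 462391 − 461032 + 1 = 1360.
p and q are the roots of t² − 1360t + 462391 = 0.
Discriminant: 1360² − 4·462391 = 1849600 − 1849564 = 36; √36 = 6.
q = (1360 − 6)/2 = 677, p = (1360 + 6)/2 = 683.
Check: 677 · 683 = 462391.

683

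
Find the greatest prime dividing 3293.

89

3293 = 37 · 89
89 is prime.
So 3293 = 37 · 89; the largest prime factor is 89.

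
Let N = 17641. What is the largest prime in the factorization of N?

59

17641 = 13 · 1357
1357 = 23 · 59
59 is prime.
So 17641 = 13 · 23 · 59; the largest prime factor is 59.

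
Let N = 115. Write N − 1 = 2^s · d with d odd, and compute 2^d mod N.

115 − 1 = 114 = 2^1 · 57, so d = 57.
2^1 ≡ 2 (mod 115)
2^2 ≡ 2^2 = 4 ≡ 4 (mod 115)
2^4 ≡ 4^2 = 16 ≡ 16 (mod 115)
2^8 ≡ 16^2 = 256 ≡ 26 (mod 115)
2^16 ≡ 26^2 = 676 ≡ 101 (mod 115)
2^32 ≡ 101^2 = 10201 ≡ 81 (mod 115)
57 = 32 + 16 + 8 + 1 in binary powers of 2.
So 2^57 ≡ 81 · 101 · 26 · 2 ≡ 27 (mod 115).
Squaring chain: 27; never reaches −1, so base 2 is a Miller–Rabin witness that 115 is composite.

27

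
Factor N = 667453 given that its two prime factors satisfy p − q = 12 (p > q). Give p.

Since p = q + 12, we have 667453 = q(q + 12), so q² + 12q − 667453 = 0.
Discriminant: 12² + 4·667453 = 144 + 2669812 = 2669956; √2669956 = 1634.
q = (−12 + 1634)/2 = 811, and p = q + 12 = 823.
Check: 811 · 823 = 667453.

823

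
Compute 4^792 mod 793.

4^1 ≡ 4 (mod 793)
4^2 ≡ 4^2 = 16 ≡ 16 (mod 793)
4^4 ≡ 16^2 = 256 ≡ 256 (mod 793)
4^8 ≡ 256^2 = 65536 ≡ 510 (mod 793)
4^16 ≡ 510^2 = 260100 ≡ 789 (mod 793)
4^32 ≡ 789^2 = 622521 ≡ 16 (mod 793)
4^64 ≡ 16^2 = 256 ≡ 256 (mod 793)
4^128 ≡ 256^2 = 65536 ≡ 510 (mod 793)
4^256 ≡ 510^2 = 260100 ≡ 789 (mod 793)
4^512 ≡ 789^2 = 622521 ≡ 16 (mod 793)
792 = 512 + 256 + 16 + 8 in binary powers of 2.
So 4^792 ≡ 16 · 789 · 789 · 510 ≡ 508 (mod 793).
Since 508 ≠ 1, base 4 is a Fermat witness: 793 is composite.

508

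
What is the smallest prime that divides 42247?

83

42247 is odd.
Digit sum 19, not divisible by 3.
Ends in 7: not divisible by 5.
7: 42247 = 7·6035 + 2
11: 42247 = 11·3840 + 7
13: 42247 = 13·3249 + 10
17: 42247 = 17·2485 + 2
19: 42247 = 19·2223 + 10
23: 42247 = 23·1836 + 19
29: 42247 = 29·1456 + 23
31: 42247 = 31·1362 + 25
37: 42247 = 37·1141 + 30
41: 42247 = 41·1030 + 17
43: 42247 = 43·982 + 21
47: 42247 = 47·898 + 41
53: 42247 = 53·797 + 6
59: 42247 = 59·716 + 3
61: 42247 = 61·692 + 35
67: 42247 = 67·630 + 37
71: 42247 = 71·595 + 2
73: 42247 = 73·578 + 53
79: 42247 = 79·534 + 61
83: 42247 = 83·509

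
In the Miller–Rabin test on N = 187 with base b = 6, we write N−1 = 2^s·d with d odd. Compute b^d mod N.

95

187 − 1 = 186 = 2^1 · 93, so d = 93.
6^1 ≡ 6 (mod 187)
6^2 ≡ 6^2 = 36 ≡ 36 (mod 187)
6^4 ≡ 36^2 = 1296 ≡ 174 (mod 187)
6^8 ≡ 174^2 = 30276 ≡ 169 (mod 187)
6^16 ≡ 169^2 = 28561 ≡ 137 (mod 187)
6^32 ≡ 137^2 = 18769 ≡ 69 (mod 187)
6^64 ≡ 69^2 = 4761 ≡ 86 (mod 187)
93 = 64 + 16 + 8 + 4 + 1 in binary powers of 2.
So 6^93 ≡ 86 · 137 · 169 · 174 · 6 ≡ 95 (mod 187).
Squaring chain: 95; never reaches −1, so base 6 is a Miller–Rabin witness that 187 is composite.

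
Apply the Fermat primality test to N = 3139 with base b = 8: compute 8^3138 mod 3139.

8^1 ≡ 8 (mod 3139)
8^2 ≡ 8^2 = 64 ≡ 64 (mod 3139)
8^4 ≡ 64^2 = 4096 ≡ 957 (mod 3139)
8^8 ≡ 957^2 = 915849 ≡ 2400 (mod 3139)
8^16 ≡ 2400^2 = 5760000 ≡ 3074 (mod 3139)
8^32 ≡ 3074^2 = 9449476 ≡ 1086 (mod 3139)
8^64 ≡ 1086^2 = 1179396 ≡ 2271 (mod 3139)
8^128 ≡ 2271^2 = 5157441 ≡ 64 (mod 3139)
8^256 ≡ 64^2 = 4096 ≡ 957 (mod 3139)
8^512 ≡ 957^2 = 915849 ≡ 2400 (mod 3139)
8^1024 ≡ 2400^2 = 5760000 ≡ 3074 (mod 3139)
8^2048 ≡ 3074^2 = 9449476 ≡ 1086 (mod 3139)
3138 = 2048 + 1024 + 64 + 2 in binary powers of 2.
So 8^3138 ≡ 1086 · 3074 · 2271 · 64 ≡ 1096 (mod 3139).
Since 1096 ≠ 1, base 8 is a Fermat witness: 3139 is composite.

1096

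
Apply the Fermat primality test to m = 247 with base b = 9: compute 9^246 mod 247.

235

9^1 ≡ 9 (mod 247)
9^2 ≡ 9^2 = 81 ≡ 81 (mod 247)
9^4 ≡ 81^2 = 6561 ≡ 139 (mod 247)
9^8 ≡ 139^2 = 19321 ≡ 55 (mod 247)
9^16 ≡ 55^2 = 3025 ≡ 61 (mod 247)
9^32 ≡ 61^2 = 3721 ≡ 16 (mod 247)
9^64 ≡ 16^2 = 256 ≡ 9 (mod 247)
9^128 ≡ 9^2 = 81 ≡ 81 (mod 247)
246 = 128 + 64 + 32 + 16 + 4 + 2 in binary powers of 2.
So 9^246 ≡ 81 · 9 · 16 · 61 · 139 · 81 ≡ 235 (mod 247).
Since 235 ≠ 1, base 9 is a Fermat witness: 247 is composite.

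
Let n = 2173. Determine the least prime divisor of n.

41

2173 is odd.
Digit sum 13, not divisible by 3.
Ends in 3: not divisible by 5.
7: 2173 = 7·310 + 3
11: 2173 = 11·197 + 6
13: 2173 = 13·167 + 2
17: 2173 = 17·127 + 14
19: 2173 = 19·114 + 7
23: 2173 = 23·94 + 11
29: 2173 = 29·74 + 27
31: 2173 = 31·70 + 3
37: 2173 = 37·58 + 27
41: 2173 = 41·53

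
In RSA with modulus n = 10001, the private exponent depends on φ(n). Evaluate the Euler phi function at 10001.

Factor: 10001 = 73 · 137.
φ(10001) = (73−1) · (137−1) = 72 · 136 = 9792.

9792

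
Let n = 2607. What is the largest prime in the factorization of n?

79

2607 = 3 · 869
869 = 11 · 79
79 is prime.
So 2607 = 3 · 11 · 79; the largest prime factor is 79.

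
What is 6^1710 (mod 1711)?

6^1 ≡ 6 (mod 1711)
6^2 ≡ 6^2 = 36 ≡ 36 (mod 1711)
6^4 ≡ 36^2 = 1296 ≡ 1296 (mod 1711)
6^8 ≡ 1296^2 = 1679616 ≡ 1125 (mod 1711)
6^16 ≡ 1125^2 = 1265625 ≡ 1196 (mod 1711)
6^32 ≡ 1196^2 = 1430416 ≡ 20 (mod 1711)
6^64 ≡ 20^2 = 400 ≡ 400 (mod 1711)
6^128 ≡ 400^2 = 160000 ≡ 877 (mod 1711)
6^256 ≡ 877^2 = 769129 ≡ 890 (mod 1711)
6^512 ≡ 890^2 = 792100 ≡ 1618 (mod 1711)
6^1024 ≡ 1618^2 = 2617924 ≡ 94 (mod 1711)
1710 = 1024 + 512 + 128 + 32 + 8 + 4 + 2 in binary powers of 2.
So 6^1710 ≡ 94 · 1618 · 877 · 20 · 1125 · 1296 · 36 ≡ 993 (mod 1711).
Since 993 ≠ 1, base 6 is a Fermat witness: 1711 is composite.

993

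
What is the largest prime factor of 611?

47

611 = 13 · 47
47 is prime.
So 611 = 13 · 47; the largest prime factor is 47.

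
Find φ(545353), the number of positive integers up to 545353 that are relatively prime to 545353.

514800

Factor: 545353 = 23 · 131 · 181.
φ(545353) = (23−1) · (131−1) · (181−1) = 22 · 130 · 180 = 514800.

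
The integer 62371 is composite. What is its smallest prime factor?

97

62371 is odd.
Digit sum 19, not divisible by 3.
Ends in 1: not divisible by 5.
7: 62371 = 7·8910 + 1
11: 62371 = 11·5670 + 1
13: 62371 = 13·4797 + 10
17: 62371 = 17·3668 + 15
19: 62371 = 19·3282 + 13
23: 62371 = 23·2711 + 18
29: 62371 = 29·2150 + 21
31: 62371 = 31·2011 + 30
37: 62371 = 37·1685 + 26
41: 62371 = 41·1521 + 10
43: 62371 = 43·1450 + 21
47: 62371 = 47·1327 + 2
53: 62371 = 53·1176 + 43
59: 62371 = 59·1057 + 8
61: 62371 = 61·1022 + 29
67: 62371 = 67·930 + 61
71: 62371 = 71·878 + 33
73: 62371 = 73·854 + 29
79: 62371 = 79·789 + 40
83: 62371 = 83·751 + 38
89: 62371 = 89·700 + 71
97: 62371 = 97·643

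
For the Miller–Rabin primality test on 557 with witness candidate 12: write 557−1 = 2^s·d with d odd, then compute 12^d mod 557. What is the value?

118

557 − 1 = 556 = 2^2 · 139, so d = 139.
12^1 ≡ 12 (mod 557)
12^2 ≡ 12^2 = 144 ≡ 144 (mod 557)
12^4 ≡ 144^2 = 20736 ≡ 127 (mod 557)
12^8 ≡ 127^2 = 16129 ≡ 533 (mod 557)
12^16 ≡ 533^2 = 284089 ≡ 19 (mod 557)
12^32 ≡ 19^2 = 361 ≡ 361 (mod 557)
12^64 ≡ 361^2 = 130321 ≡ 540 (mod 557)
12^128 ≡ 540^2 = 291600 ≡ 289 (mod 557)
139 = 128 + 8 + 2 + 1 in binary powers of 2.
So 12^139 ≡ 289 · 533 · 144 · 12 ≡ 118 (mod 557).
Squaring chain: 118 → 556; reaches −1, so base 12 does not prove 557 composite.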